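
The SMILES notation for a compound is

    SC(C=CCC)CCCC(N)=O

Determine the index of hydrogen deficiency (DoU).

2

Molecular formula: C9H17NOS.
DoU = (2C + 2 + N − H − X) / 2, where X is the halogen count and O/S are ignored.
    = (2·9 + 2 + 1 − 17 − 0) / 2 = 4 / 2 = 2.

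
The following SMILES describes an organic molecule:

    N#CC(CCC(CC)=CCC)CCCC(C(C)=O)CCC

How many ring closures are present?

0

In SMILES, each pair of matching ring-closure digits denotes one ring-closing bond; the number of such bonds equals the number of independent rings.
Ring-closure bonds here: 0.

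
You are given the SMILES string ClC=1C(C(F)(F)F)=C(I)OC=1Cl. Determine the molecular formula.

C5Cl2F3IO

Walk through each heavy atom and fill implicit hydrogens from standard valence (C 4, N 3, O 2, S 2, halogen 1):
  atom 1: Cl (halogen, monovalent) → 0 H
  atom 2: C, bond orders sum to 4 (valence 4) → 0 H
  atom 3: C, bond orders sum to 4 (valence 4) → 0 H
  atom 4: C, bond orders sum to 4 (valence 4) → 0 H
  atom 5: F (halogen, monovalent) → 0 H
  atom 6: F (halogen, monovalent) → 0 H
  atom 7: F (halogen, monovalent) → 0 H
  atom 8: C, bond orders sum to 4 (valence 4) → 0 H
  atom 9: I (halogen, monovalent) → 0 H
  atom 10: O, bond orders sum to 2 (valence 2) → 0 H
  atom 11: C, bond orders sum to 4 (valence 4) → 0 H
  atom 12: Cl (halogen, monovalent) → 0 H
Totals → C:5, Cl:2, F:3, I:1, O:1.
In Hill order: C5Cl2F3IO.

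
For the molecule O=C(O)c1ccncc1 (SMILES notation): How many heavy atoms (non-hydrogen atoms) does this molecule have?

Every atom symbol written in the SMILES (organic subset) is one heavy atom; implicit H are not written.
Heavy atoms by element → C:6, N:1, O:2.
Total: 9.

9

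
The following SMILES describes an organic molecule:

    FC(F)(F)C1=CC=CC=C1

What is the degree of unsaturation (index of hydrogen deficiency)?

Molecular formula: C7H5F3.
DoU = (2C + 2 + N − H − X) / 2, where X is the halogen count and O/S are ignored.
    = (2·7 + 2 + 0 − 5 − 3) / 2 = 8 / 2 = 4.

4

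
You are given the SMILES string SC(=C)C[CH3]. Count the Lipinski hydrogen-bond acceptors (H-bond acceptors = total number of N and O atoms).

0

N atoms: 0; O atoms: 0.
Lipinski HBA = 0 + 0 = 0.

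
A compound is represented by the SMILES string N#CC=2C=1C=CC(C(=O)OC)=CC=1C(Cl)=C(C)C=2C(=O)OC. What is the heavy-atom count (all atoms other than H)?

Every atom symbol written in the SMILES (organic subset) is one heavy atom; implicit H are not written.
Heavy atoms by element → C:16, Cl:1, N:1, O:4.
Total: 22.

22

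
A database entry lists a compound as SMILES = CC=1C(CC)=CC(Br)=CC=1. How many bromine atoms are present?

Scan the SMILES for Br atoms (remember two-letter symbols like Cl and Br are single atoms).
Bromine count: 1.

1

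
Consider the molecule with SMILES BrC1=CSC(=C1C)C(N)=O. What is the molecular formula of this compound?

Walk through each heavy atom and fill implicit hydrogens from standard valence (C 4, N 3, O 2, S 2, halogen 1):
  atom 1: Br (halogen, monovalent) → 0 H
  atom 2: C, bond orders sum to 4 (valence 4) → 0 H
  atom 3: C, bond orders sum to 3 (valence 4) → 1 H
  atom 4: S, bond orders sum to 2 (valence 2) → 0 H
  atom 5: C, bond orders sum to 4 (valence 4) → 0 H
  atom 6: C, bond orders sum to 4 (valence 4) → 0 H
  atom 7: C, bond orders sum to 1 (valence 4) → 3 H
  atom 8: C, bond orders sum to 4 (valence 4) → 0 H
  atom 9: N, bond orders sum to 1 (valence 3) → 2 H
  atom 10: O, bond orders sum to 2 (valence 2) → 0 H
Totals → C:6, H:6, Br:1, N:1, O:1, S:1.
In Hill order: C6H6BrNOS.

C6H6BrNOS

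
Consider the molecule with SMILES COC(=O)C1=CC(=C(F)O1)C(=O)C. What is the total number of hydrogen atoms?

Walk through each heavy atom and fill implicit hydrogens from standard valence (C 4, N 3, O 2, S 2, halogen 1):
  atom 1: C, bond orders sum to 1 (valence 4) → 3 H
  atom 2: O, bond orders sum to 2 (valence 2) → 0 H
  atom 3: C, bond orders sum to 4 (valence 4) → 0 H
  atom 4: O, bond orders sum to 2 (valence 2) → 0 H
  atom 5: C, bond orders sum to 4 (valence 4) → 0 H
  atom 6: C, bond orders sum to 3 (valence 4) → 1 H
  atom 7: C, bond orders sum to 4 (valence 4) → 0 H
  atom 8: C, bond orders sum to 4 (valence 4) → 0 H
  atom 9: F (halogen, monovalent) → 0 H
  atom 10: O, bond orders sum to 2 (valence 2) → 0 H
  atom 11: C, bond orders sum to 4 (valence 4) → 0 H
  atom 12: O, bond orders sum to 2 (valence 2) → 0 H
  atom 13: C, bond orders sum to 1 (valence 4) → 3 H
Total hydrogens: 7.

7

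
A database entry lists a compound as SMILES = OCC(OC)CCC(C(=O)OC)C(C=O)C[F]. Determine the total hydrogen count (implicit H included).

Walk through each heavy atom and fill implicit hydrogens from standard valence (C 4, N 3, O 2, S 2, halogen 1):
  atom 1: O, bond orders sum to 1 (valence 2) → 1 H
  atom 2: C, bond orders sum to 2 (valence 4) → 2 H
  atom 3: C, bond orders sum to 3 (valence 4) → 1 H
  atom 4: O, bond orders sum to 2 (valence 2) → 0 H
  atom 5: C, bond orders sum to 1 (valence 4) → 3 H
  atom 6: C, bond orders sum to 2 (valence 4) → 2 H
  atom 7: C, bond orders sum to 2 (valence 4) → 2 H
  atom 8: C, bond orders sum to 3 (valence 4) → 1 H
  atom 9: C, bond orders sum to 4 (valence 4) → 0 H
  atom 10: O, bond orders sum to 2 (valence 2) → 0 H
  atom 11: O, bond orders sum to 2 (valence 2) → 0 H
  atom 12: C, bond orders sum to 1 (valence 4) → 3 H
  atom 13: C, bond orders sum to 3 (valence 4) → 1 H
  atom 14: C, bond orders sum to 3 (valence 4) → 1 H
  atom 15: O, bond orders sum to 2 (valence 2) → 0 H
  atom 16: C, bond orders sum to 2 (valence 4) → 2 H
  atom 17: F with explicit H count 0
Total hydrogens: 19.

19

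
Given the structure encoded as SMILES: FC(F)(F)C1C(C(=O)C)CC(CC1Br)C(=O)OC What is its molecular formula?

C11H14BrF3O3

Walk through each heavy atom and fill implicit hydrogens from standard valence (C 4, N 3, O 2, S 2, halogen 1):
  atom 1: F (halogen, monovalent) → 0 H
  atom 2: C, bond orders sum to 4 (valence 4) → 0 H
  atom 3: F (halogen, monovalent) → 0 H
  atom 4: F (halogen, monovalent) → 0 H
  atom 5: C, bond orders sum to 3 (valence 4) → 1 H
  atom 6: C, bond orders sum to 3 (valence 4) → 1 H
  atom 7: C, bond orders sum to 4 (valence 4) → 0 H
  atom 8: O, bond orders sum to 2 (valence 2) → 0 H
  atom 9: C, bond orders sum to 1 (valence 4) → 3 H
  atom 10: C, bond orders sum to 2 (valence 4) → 2 H
  atom 11: C, bond orders sum to 3 (valence 4) → 1 H
  atom 12: C, bond orders sum to 2 (valence 4) → 2 H
  atom 13: C, bond orders sum to 3 (valence 4) → 1 H
  atom 14: Br (halogen, monovalent) → 0 H
  atom 15: C, bond orders sum to 4 (valence 4) → 0 H
  atom 16: O, bond orders sum to 2 (valence 2) → 0 H
  atom 17: O, bond orders sum to 2 (valence 2) → 0 H
  atom 18: C, bond orders sum to 1 (valence 4) → 3 H
Totals → C:11, H:14, Br:1, F:3, O:3.
In Hill order: C11H14BrF3O3.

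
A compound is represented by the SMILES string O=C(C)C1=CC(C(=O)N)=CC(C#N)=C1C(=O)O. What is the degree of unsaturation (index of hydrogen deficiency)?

Molecular formula: C11H8N2O4.
DoU = (2C + 2 + N − H − X) / 2, where X is the halogen count and O/S are ignored.
    = (2·11 + 2 + 2 − 8 − 0) / 2 = 18 / 2 = 9.

9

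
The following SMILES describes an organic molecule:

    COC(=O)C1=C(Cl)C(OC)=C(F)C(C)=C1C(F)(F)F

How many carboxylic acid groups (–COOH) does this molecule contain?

0

Scan the SMILES for the carboxylic acid motif — none present.
Groups that are present: 1 ester, 1 ether.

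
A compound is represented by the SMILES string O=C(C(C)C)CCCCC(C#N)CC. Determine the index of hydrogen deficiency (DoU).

3

Degree of unsaturation = (number of rings) + (number of π bonds).
Ring closures in the SMILES: 0.
π bonds: 1 double bond (each 1 DoU), 1 triple bond (each 2 DoU) → 3 DoU from unsaturation.
Total DoU = 0 + 3 = 3.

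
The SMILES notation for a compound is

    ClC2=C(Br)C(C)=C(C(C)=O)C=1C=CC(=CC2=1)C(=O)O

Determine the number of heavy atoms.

19

Every atom symbol written in the SMILES (organic subset) is one heavy atom; implicit H are not written.
Heavy atoms by element → Br:1, C:14, Cl:1, O:3.
Total: 19.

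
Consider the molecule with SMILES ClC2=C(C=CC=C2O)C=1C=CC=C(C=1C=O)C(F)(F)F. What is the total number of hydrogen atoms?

Walk through each heavy atom and fill implicit hydrogens from standard valence (C 4, N 3, O 2, S 2, halogen 1):
  atom 1: Cl (halogen, monovalent) → 0 H
  atom 2: C, bond orders sum to 4 (valence 4) → 0 H
  atom 3: C, bond orders sum to 4 (valence 4) → 0 H
  atom 4: C, bond orders sum to 3 (valence 4) → 1 H
  atom 5: C, bond orders sum to 3 (valence 4) → 1 H
  atom 6: C, bond orders sum to 3 (valence 4) → 1 H
  atom 7: C, bond orders sum to 4 (valence 4) → 0 H
  atom 8: O, bond orders sum to 1 (valence 2) → 1 H
  atom 9: C, bond orders sum to 4 (valence 4) → 0 H
  atom 10: C, bond orders sum to 3 (valence 4) → 1 H
  atom 11: C, bond orders sum to 3 (valence 4) → 1 H
  atom 12: C, bond orders sum to 3 (valence 4) → 1 H
  atom 13: C, bond orders sum to 4 (valence 4) → 0 H
  atom 14: C, bond orders sum to 4 (valence 4) → 0 H
  atom 15: C, bond orders sum to 3 (valence 4) → 1 H
  atom 16: O, bond orders sum to 2 (valence 2) → 0 H
  atom 17: C, bond orders sum to 4 (valence 4) → 0 H
  atom 18: F (halogen, monovalent) → 0 H
  atom 19: F (halogen, monovalent) → 0 H
  atom 20: F (halogen, monovalent) → 0 H
Total hydrogens: 8.

8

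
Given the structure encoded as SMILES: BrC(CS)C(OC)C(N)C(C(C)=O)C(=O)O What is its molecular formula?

C9H16BrNO4S

Walk through each heavy atom and fill implicit hydrogens from standard valence (C 4, N 3, O 2, S 2, halogen 1):
  atom 1: Br (halogen, monovalent) → 0 H
  atom 2: C, bond orders sum to 3 (valence 4) → 1 H
  atom 3: C, bond orders sum to 2 (valence 4) → 2 H
  atom 4: S, bond orders sum to 1 (valence 2) → 1 H
  atom 5: C, bond orders sum to 3 (valence 4) → 1 H
  atom 6: O, bond orders sum to 2 (valence 2) → 0 H
  atom 7: C, bond orders sum to 1 (valence 4) → 3 H
  atom 8: C, bond orders sum to 3 (valence 4) → 1 H
  atom 9: N, bond orders sum to 1 (valence 3) → 2 H
  atom 10: C, bond orders sum to 3 (valence 4) → 1 H
  atom 11: C, bond orders sum to 4 (valence 4) → 0 H
  atom 12: C, bond orders sum to 1 (valence 4) → 3 H
  atom 13: O, bond orders sum to 2 (valence 2) → 0 H
  atom 14: C, bond orders sum to 4 (valence 4) → 0 H
  atom 15: O, bond orders sum to 2 (valence 2) → 0 H
  atom 16: O, bond orders sum to 1 (valence 2) → 1 H
Totals → C:9, H:16, Br:1, N:1, O:4, S:1.
In Hill order: C9H16BrNO4S.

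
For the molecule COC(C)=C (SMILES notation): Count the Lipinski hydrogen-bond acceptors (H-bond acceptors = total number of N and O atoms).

1

N atoms: 0; O atoms: 1.
Lipinski HBA = 0 + 1 = 1.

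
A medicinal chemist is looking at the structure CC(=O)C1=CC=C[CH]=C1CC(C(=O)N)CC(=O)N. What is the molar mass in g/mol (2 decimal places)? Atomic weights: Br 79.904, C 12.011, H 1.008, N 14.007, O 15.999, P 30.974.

First, the molecular formula is C13H16N2O3 (counting implicit H from valence).
  C: 13 × 12.011 = 156.143
  H: 16 × 1.008 = 16.128
  N: 2 × 14.007 = 28.014
  O: 3 × 15.999 = 47.997
Sum: 13×12.011 + 16×1.008 + 2×14.007 + 3×15.999 = 248.282 → 248.28 g/mol.

248.28 g/mol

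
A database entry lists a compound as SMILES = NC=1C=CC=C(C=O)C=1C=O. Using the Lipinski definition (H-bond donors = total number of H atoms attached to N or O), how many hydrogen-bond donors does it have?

Donors: find every N or O and count the H atoms it carries.
  atom 1 (N): bond orders sum to 1 → 2 H
  atom 8 (O): bond orders sum to 2 → 0 H
  atom 11 (O): bond orders sum to 2 → 0 H
Lipinski HBD = 2.

2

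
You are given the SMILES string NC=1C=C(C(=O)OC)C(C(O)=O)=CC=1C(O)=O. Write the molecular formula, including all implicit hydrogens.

Walk through each heavy atom and fill implicit hydrogens from standard valence (C 4, N 3, O 2, S 2, halogen 1):
  atom 1: N, bond orders sum to 1 (valence 3) → 2 H
  atom 2: C, bond orders sum to 4 (valence 4) → 0 H
  atom 3: C, bond orders sum to 3 (valence 4) → 1 H
  atom 4: C, bond orders sum to 4 (valence 4) → 0 H
  atom 5: C, bond orders sum to 4 (valence 4) → 0 H
  atom 6: O, bond orders sum to 2 (valence 2) → 0 H
  atom 7: O, bond orders sum to 2 (valence 2) → 0 H
  atom 8: C, bond orders sum to 1 (valence 4) → 3 H
  atom 9: C, bond orders sum to 4 (valence 4) → 0 H
  atom 10: C, bond orders sum to 4 (valence 4) → 0 H
  atom 11: O, bond orders sum to 1 (valence 2) → 1 H
  atom 12: O, bond orders sum to 2 (valence 2) → 0 H
  atom 13: C, bond orders sum to 3 (valence 4) → 1 H
  atom 14: C, bond orders sum to 4 (valence 4) → 0 H
  atom 15: C, bond orders sum to 4 (valence 4) → 0 H
  atom 16: O, bond orders sum to 1 (valence 2) → 1 H
  atom 17: O, bond orders sum to 2 (valence 2) → 0 H
Totals → C:10, H:9, N:1, O:6.

C10H9NO6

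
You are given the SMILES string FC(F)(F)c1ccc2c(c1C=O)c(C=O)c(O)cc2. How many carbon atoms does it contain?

Count every carbon token in the SMILES (each C, including those in ring-closure positions and inside branches).
Carbon count: 13.

13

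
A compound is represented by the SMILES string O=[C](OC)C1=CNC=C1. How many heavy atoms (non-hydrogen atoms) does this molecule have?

9

Every atom symbol written in the SMILES (organic subset) is one heavy atom; implicit H are not written.
Heavy atoms by element → C:6, N:1, O:2.
Total: 9.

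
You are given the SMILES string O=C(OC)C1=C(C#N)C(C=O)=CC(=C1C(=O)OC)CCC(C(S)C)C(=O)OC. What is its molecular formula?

Walk through each heavy atom and fill implicit hydrogens from standard valence (C 4, N 3, O 2, S 2, halogen 1):
  atom 1: O, bond orders sum to 2 (valence 2) → 0 H
  atom 2: C, bond orders sum to 4 (valence 4) → 0 H
  atom 3: O, bond orders sum to 2 (valence 2) → 0 H
  atom 4: C, bond orders sum to 1 (valence 4) → 3 H
  atom 5: C, bond orders sum to 4 (valence 4) → 0 H
  atom 6: C, bond orders sum to 4 (valence 4) → 0 H
  atom 7: C, bond orders sum to 4 (valence 4) → 0 H
  atom 8: N, bond orders sum to 3 (valence 3) → 0 H
  atom 9: C, bond orders sum to 4 (valence 4) → 0 H
  atom 10: C, bond orders sum to 3 (valence 4) → 1 H
  atom 11: O, bond orders sum to 2 (valence 2) → 0 H
  atom 12: C, bond orders sum to 3 (valence 4) → 1 H
  atom 13: C, bond orders sum to 4 (valence 4) → 0 H
  atom 14: C, bond orders sum to 4 (valence 4) → 0 H
  atom 15: C, bond orders sum to 4 (valence 4) → 0 H
  atom 16: O, bond orders sum to 2 (valence 2) → 0 H
  atom 17: O, bond orders sum to 2 (valence 2) → 0 H
  atom 18: C, bond orders sum to 1 (valence 4) → 3 H
  atom 19: C, bond orders sum to 2 (valence 4) → 2 H
  atom 20: C, bond orders sum to 2 (valence 4) → 2 H
  atom 21: C, bond orders sum to 3 (valence 4) → 1 H
  atom 22: C, bond orders sum to 3 (valence 4) → 1 H
  atom 23: S, bond orders sum to 1 (valence 2) → 1 H
  atom 24: C, bond orders sum to 1 (valence 4) → 3 H
  atom 25: C, bond orders sum to 4 (valence 4) → 0 H
  atom 26: O, bond orders sum to 2 (valence 2) → 0 H
  atom 27: O, bond orders sum to 2 (valence 2) → 0 H
  atom 28: C, bond orders sum to 1 (valence 4) → 3 H
Totals → C:19, H:21, N:1, O:7, S:1.
In Hill order: C19H21NO7S.

C19H21NO7S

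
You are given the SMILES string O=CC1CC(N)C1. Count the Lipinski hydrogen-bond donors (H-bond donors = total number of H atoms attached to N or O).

Donors: find every N or O and count the H atoms it carries.
  atom 1 (O): bond orders sum to 2 → 0 H
  atom 6 (N): bond orders sum to 1 → 2 H
Lipinski HBD = 2.

2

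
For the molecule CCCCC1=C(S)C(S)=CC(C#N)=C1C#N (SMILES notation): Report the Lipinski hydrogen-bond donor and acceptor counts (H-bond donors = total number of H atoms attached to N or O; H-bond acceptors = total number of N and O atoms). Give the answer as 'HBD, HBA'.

0, 2

Donors: find every N or O and count the H atoms it carries.
  atom 13 (N): bond orders sum to 3 → 0 H
  atom 16 (N): bond orders sum to 3 → 0 H
Lipinski HBD = 0.
Acceptors: N atoms = 2, O atoms = 0 → HBA = 2.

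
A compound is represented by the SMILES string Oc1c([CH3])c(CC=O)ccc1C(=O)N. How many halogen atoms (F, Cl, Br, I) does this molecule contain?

0

Scan the SMILES for the halogen motif — none present.
Groups that are present: 1 aldehyde, 1 amide, 1 hydroxyl.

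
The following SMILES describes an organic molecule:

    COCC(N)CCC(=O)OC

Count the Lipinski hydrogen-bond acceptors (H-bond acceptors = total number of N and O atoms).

N atoms: 1; O atoms: 3.
Lipinski HBA = 1 + 3 = 4.

4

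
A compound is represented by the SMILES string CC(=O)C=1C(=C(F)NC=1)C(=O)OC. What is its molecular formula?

C8H8FNO3

Walk through each heavy atom and fill implicit hydrogens from standard valence (C 4, N 3, O 2, S 2, halogen 1):
  atom 1: C, bond orders sum to 1 (valence 4) → 3 H
  atom 2: C, bond orders sum to 4 (valence 4) → 0 H
  atom 3: O, bond orders sum to 2 (valence 2) → 0 H
  atom 4: C, bond orders sum to 4 (valence 4) → 0 H
  atom 5: C, bond orders sum to 4 (valence 4) → 0 H
  atom 6: C, bond orders sum to 4 (valence 4) → 0 H
  atom 7: F (halogen, monovalent) → 0 H
  atom 8: N, bond orders sum to 2 (valence 3) → 1 H
  atom 9: C, bond orders sum to 3 (valence 4) → 1 H
  atom 10: C, bond orders sum to 4 (valence 4) → 0 H
  atom 11: O, bond orders sum to 2 (valence 2) → 0 H
  atom 12: O, bond orders sum to 2 (valence 2) → 0 H
  atom 13: C, bond orders sum to 1 (valence 4) → 3 H
Totals → C:8, H:8, F:1, N:1, O:3.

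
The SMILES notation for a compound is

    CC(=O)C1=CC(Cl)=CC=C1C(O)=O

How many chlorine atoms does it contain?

1

Scan the SMILES for Cl atoms (remember two-letter symbols like Cl and Br are single atoms).
Chlorine count: 1.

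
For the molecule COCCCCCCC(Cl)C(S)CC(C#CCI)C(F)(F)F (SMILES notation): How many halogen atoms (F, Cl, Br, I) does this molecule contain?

5

Halogen atoms appear at heavy-atom positions 10, 18, 20, 21, 22 (1×Cl, 3×F, 1×I).
Other groups present: 1 alkyne, 1 ether, 1 thiol.
Halogen count: 5.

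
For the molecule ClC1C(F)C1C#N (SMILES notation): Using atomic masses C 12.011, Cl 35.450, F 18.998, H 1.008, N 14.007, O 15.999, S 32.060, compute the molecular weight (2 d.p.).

First, the molecular formula is C4H3ClFN (counting implicit H from valence).
  C: 4 × 12.011 = 48.044
  Cl: 1 × 35.450 = 35.450
  F: 1 × 18.998 = 18.998
  H: 3 × 1.008 = 3.024
  N: 1 × 14.007 = 14.007
Sum: 4×12.011 + 1×35.450 + 1×18.998 + 3×1.008 + 1×14.007 = 119.523 → 119.52 g/mol.

119.52 g/mol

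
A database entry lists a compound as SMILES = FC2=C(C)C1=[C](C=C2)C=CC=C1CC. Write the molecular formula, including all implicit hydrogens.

C13H13F

Walk through each heavy atom and fill implicit hydrogens from standard valence (C 4, N 3, O 2, S 2, halogen 1):
  atom 1: F (halogen, monovalent) → 0 H
  atom 2: C, bond orders sum to 4 (valence 4) → 0 H
  atom 3: C, bond orders sum to 4 (valence 4) → 0 H
  atom 4: C, bond orders sum to 1 (valence 4) → 3 H
  atom 5: C, bond orders sum to 4 (valence 4) → 0 H
  atom 6: C with explicit H count 0
  atom 7: C, bond orders sum to 3 (valence 4) → 1 H
  atom 8: C, bond orders sum to 3 (valence 4) → 1 H
  atom 9: C, bond orders sum to 3 (valence 4) → 1 H
  atom 10: C, bond orders sum to 3 (valence 4) → 1 H
  atom 11: C, bond orders sum to 3 (valence 4) → 1 H
  atom 12: C, bond orders sum to 4 (valence 4) → 0 H
  atom 13: C, bond orders sum to 2 (valence 4) → 2 H
  atom 14: C, bond orders sum to 1 (valence 4) → 3 H
Totals → C:13, H:13, F:1.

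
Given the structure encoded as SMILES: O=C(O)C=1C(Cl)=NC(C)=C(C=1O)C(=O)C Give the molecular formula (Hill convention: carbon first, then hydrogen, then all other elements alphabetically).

C9H8ClNO4

Walk through each heavy atom and fill implicit hydrogens from standard valence (C 4, N 3, O 2, S 2, halogen 1):
  atom 1: O, bond orders sum to 2 (valence 2) → 0 H
  atom 2: C, bond orders sum to 4 (valence 4) → 0 H
  atom 3: O, bond orders sum to 1 (valence 2) → 1 H
  atom 4: C, bond orders sum to 4 (valence 4) → 0 H
  atom 5: C, bond orders sum to 4 (valence 4) → 0 H
  atom 6: Cl (halogen, monovalent) → 0 H
  atom 7: N, bond orders sum to 3 (valence 3) → 0 H
  atom 8: C, bond orders sum to 4 (valence 4) → 0 H
  atom 9: C, bond orders sum to 1 (valence 4) → 3 H
  atom 10: C, bond orders sum to 4 (valence 4) → 0 H
  atom 11: C, bond orders sum to 4 (valence 4) → 0 H
  atom 12: O, bond orders sum to 1 (valence 2) → 1 H
  atom 13: C, bond orders sum to 4 (valence 4) → 0 H
  atom 14: O, bond orders sum to 2 (valence 2) → 0 H
  atom 15: C, bond orders sum to 1 (valence 4) → 3 H
Totals → C:9, H:8, Cl:1, N:1, O:4.
In Hill order: C9H8ClNO4.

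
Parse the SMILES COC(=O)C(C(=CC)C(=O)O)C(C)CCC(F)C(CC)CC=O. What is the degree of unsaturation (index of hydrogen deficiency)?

Molecular formula: C17H27FO5.
DoU = (2C + 2 + N − H − X) / 2, where X is the halogen count and O/S are ignored.
    = (2·17 + 2 + 0 − 27 − 1) / 2 = 8 / 2 = 4.

4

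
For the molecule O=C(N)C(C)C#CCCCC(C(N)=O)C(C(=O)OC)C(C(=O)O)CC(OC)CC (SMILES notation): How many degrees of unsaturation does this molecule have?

Molecular formula: C20H32N2O7.
DoU = (2C + 2 + N − H − X) / 2, where X is the halogen count and O/S are ignored.
    = (2·20 + 2 + 2 − 32 − 0) / 2 = 12 / 2 = 6.

6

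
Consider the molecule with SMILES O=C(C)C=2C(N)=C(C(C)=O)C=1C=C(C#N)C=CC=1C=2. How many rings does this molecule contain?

In SMILES, each pair of matching ring-closure digits denotes one ring-closing bond; the number of such bonds equals the number of independent rings.
Ring-closure bonds here: 2.

2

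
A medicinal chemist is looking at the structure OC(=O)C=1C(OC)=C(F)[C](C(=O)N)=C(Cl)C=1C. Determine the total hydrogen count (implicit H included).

Walk through each heavy atom and fill implicit hydrogens from standard valence (C 4, N 3, O 2, S 2, halogen 1):
  atom 1: O, bond orders sum to 1 (valence 2) → 1 H
  atom 2: C, bond orders sum to 4 (valence 4) → 0 H
  atom 3: O, bond orders sum to 2 (valence 2) → 0 H
  atom 4: C, bond orders sum to 4 (valence 4) → 0 H
  atom 5: C, bond orders sum to 4 (valence 4) → 0 H
  atom 6: O, bond orders sum to 2 (valence 2) → 0 H
  atom 7: C, bond orders sum to 1 (valence 4) → 3 H
  atom 8: C, bond orders sum to 4 (valence 4) → 0 H
  atom 9: F (halogen, monovalent) → 0 H
  atom 10: C with explicit H count 0
  atom 11: C, bond orders sum to 4 (valence 4) → 0 H
  atom 12: O, bond orders sum to 2 (valence 2) → 0 H
  atom 13: N, bond orders sum to 1 (valence 3) → 2 H
  atom 14: C, bond orders sum to 4 (valence 4) → 0 H
  atom 15: Cl (halogen, monovalent) → 0 H
  atom 16: C, bond orders sum to 4 (valence 4) → 0 H
  atom 17: C, bond orders sum to 1 (valence 4) → 3 H
Total hydrogens: 9.

9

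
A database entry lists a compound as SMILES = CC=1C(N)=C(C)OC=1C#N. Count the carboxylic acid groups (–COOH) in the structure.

Scan the SMILES for the carboxylic acid motif — none present.
Groups that are present: 1 nitrile, 1 primary amine.

0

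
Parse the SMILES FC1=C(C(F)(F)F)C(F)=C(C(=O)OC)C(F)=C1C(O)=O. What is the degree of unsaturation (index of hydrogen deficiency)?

6

Degree of unsaturation = (number of rings) + (number of π bonds).
Ring closures in the SMILES: 1.
π bonds: 5 double bonds (each 1 DoU) → 5 DoU from unsaturation.
Total DoU = 1 + 5 = 6.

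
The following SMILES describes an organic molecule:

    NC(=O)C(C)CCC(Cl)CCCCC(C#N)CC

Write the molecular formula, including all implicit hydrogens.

C14H25ClN2O

Walk through each heavy atom and fill implicit hydrogens from standard valence (C 4, N 3, O 2, S 2, halogen 1):
  atom 1: N, bond orders sum to 1 (valence 3) → 2 H
  atom 2: C, bond orders sum to 4 (valence 4) → 0 H
  atom 3: O, bond orders sum to 2 (valence 2) → 0 H
  atom 4: C, bond orders sum to 3 (valence 4) → 1 H
  atom 5: C, bond orders sum to 1 (valence 4) → 3 H
  atom 6: C, bond orders sum to 2 (valence 4) → 2 H
  atom 7: C, bond orders sum to 2 (valence 4) → 2 H
  atom 8: C, bond orders sum to 3 (valence 4) → 1 H
  atom 9: Cl (halogen, monovalent) → 0 H
  atom 10: C, bond orders sum to 2 (valence 4) → 2 H
  atom 11: C, bond orders sum to 2 (valence 4) → 2 H
  atom 12: C, bond orders sum to 2 (valence 4) → 2 H
  atom 13: C, bond orders sum to 2 (valence 4) → 2 H
  atom 14: C, bond orders sum to 3 (valence 4) → 1 H
  atom 15: C, bond orders sum to 4 (valence 4) → 0 H
  atom 16: N, bond orders sum to 3 (valence 3) → 0 H
  atom 17: C, bond orders sum to 2 (valence 4) → 2 H
  atom 18: C, bond orders sum to 1 (valence 4) → 3 H
Totals → C:14, H:25, Cl:1, N:2, O:1.
In Hill order: C14H25ClN2O.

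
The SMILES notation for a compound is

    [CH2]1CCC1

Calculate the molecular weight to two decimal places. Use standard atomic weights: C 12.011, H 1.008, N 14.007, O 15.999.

56.11 g/mol

First, the molecular formula is C4H8 (counting implicit H from valence).
  C: 4 × 12.011 = 48.044
  H: 8 × 1.008 = 8.064
Sum: 4×12.011 + 8×1.008 = 56.108 → 56.11 g/mol.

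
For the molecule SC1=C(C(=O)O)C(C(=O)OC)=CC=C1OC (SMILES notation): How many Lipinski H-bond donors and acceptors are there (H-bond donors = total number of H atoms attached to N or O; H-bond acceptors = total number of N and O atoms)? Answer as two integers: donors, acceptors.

Donors: find every N or O and count the H atoms it carries.
  atom 5 (O): bond orders sum to 2 → 0 H
  atom 6 (O): bond orders sum to 1 → 1 H
  atom 9 (O): bond orders sum to 2 → 0 H
  atom 10 (O): bond orders sum to 2 → 0 H
  atom 15 (O): bond orders sum to 2 → 0 H
Lipinski HBD = 1.
Acceptors: N atoms = 0, O atoms = 5 → HBA = 5.

1, 5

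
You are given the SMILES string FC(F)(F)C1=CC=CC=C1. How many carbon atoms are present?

7

Count every carbon token in the SMILES (each C, including those in ring-closure positions and inside branches).
Carbon count: 7.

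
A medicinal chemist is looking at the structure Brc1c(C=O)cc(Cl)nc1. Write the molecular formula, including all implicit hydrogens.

C6H3BrClNO

Walk through each heavy atom and fill implicit hydrogens from standard valence (C 4, N 3, O 2, S 2, halogen 1); for lowercase aromatic atoms, an aromatic c carries 1 H when it has two neighbours and 0 H with three, and aromatic n carries 0 H:
  atom 1: Br (halogen, monovalent) → 0 H
  atom 2: aromatic c, 3 neighbours → 0 H
  atom 3: aromatic c, 3 neighbours → 0 H
  atom 4: C, bond orders sum to 3 (valence 4) → 1 H
  atom 5: O, bond orders sum to 2 (valence 2) → 0 H
  atom 6: aromatic c, 2 neighbours → 1 H
  atom 7: aromatic c, 3 neighbours → 0 H
  atom 8: Cl (halogen, monovalent) → 0 H
  atom 9: aromatic n, 2 neighbours → 0 H
  atom 10: aromatic c, 2 neighbours → 1 H
Totals → C:6, H:3, Br:1, Cl:1, N:1, O:1.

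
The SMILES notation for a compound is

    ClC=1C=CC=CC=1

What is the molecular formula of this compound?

C6H5Cl

Walk through each heavy atom and fill implicit hydrogens from standard valence (C 4, N 3, O 2, S 2, halogen 1):
  atom 1: Cl (halogen, monovalent) → 0 H
  atom 2: C, bond orders sum to 4 (valence 4) → 0 H
  atom 3: C, bond orders sum to 3 (valence 4) → 1 H
  atom 4: C, bond orders sum to 3 (valence 4) → 1 H
  atom 5: C, bond orders sum to 3 (valence 4) → 1 H
  atom 6: C, bond orders sum to 3 (valence 4) → 1 H
  atom 7: C, bond orders sum to 3 (valence 4) → 1 H
Totals → C:6, H:5, Cl:1.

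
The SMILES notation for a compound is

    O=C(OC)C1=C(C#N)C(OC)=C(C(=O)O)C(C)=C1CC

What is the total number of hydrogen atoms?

Walk through each heavy atom and fill implicit hydrogens from standard valence (C 4, N 3, O 2, S 2, halogen 1):
  atom 1: O, bond orders sum to 2 (valence 2) → 0 H
  atom 2: C, bond orders sum to 4 (valence 4) → 0 H
  atom 3: O, bond orders sum to 2 (valence 2) → 0 H
  atom 4: C, bond orders sum to 1 (valence 4) → 3 H
  atom 5: C, bond orders sum to 4 (valence 4) → 0 H
  atom 6: C, bond orders sum to 4 (valence 4) → 0 H
  atom 7: C, bond orders sum to 4 (valence 4) → 0 H
  atom 8: N, bond orders sum to 3 (valence 3) → 0 H
  atom 9: C, bond orders sum to 4 (valence 4) → 0 H
  atom 10: O, bond orders sum to 2 (valence 2) → 0 H
  atom 11: C, bond orders sum to 1 (valence 4) → 3 H
  atom 12: C, bond orders sum to 4 (valence 4) → 0 H
  atom 13: C, bond orders sum to 4 (valence 4) → 0 H
  atom 14: O, bond orders sum to 2 (valence 2) → 0 H
  atom 15: O, bond orders sum to 1 (valence 2) → 1 H
  atom 16: C, bond orders sum to 4 (valence 4) → 0 H
  atom 17: C, bond orders sum to 1 (valence 4) → 3 H
  atom 18: C, bond orders sum to 4 (valence 4) → 0 H
  atom 19: C, bond orders sum to 2 (valence 4) → 2 H
  atom 20: C, bond orders sum to 1 (valence 4) → 3 H
Total hydrogens: 15.

15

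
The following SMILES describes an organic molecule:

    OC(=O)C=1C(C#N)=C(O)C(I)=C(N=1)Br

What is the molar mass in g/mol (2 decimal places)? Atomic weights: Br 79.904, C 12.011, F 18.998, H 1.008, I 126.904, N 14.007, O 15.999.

First, the molecular formula is C7H2BrIN2O3 (counting implicit H from valence).
  Br: 1 × 79.904 = 79.904
  C: 7 × 12.011 = 84.077
  H: 2 × 1.008 = 2.016
  I: 1 × 126.904 = 126.904
  N: 2 × 14.007 = 28.014
  O: 3 × 15.999 = 47.997
Sum: 1×79.904 + 7×12.011 + 2×1.008 + 1×126.904 + 2×14.007 + 3×15.999 = 368.912 → 368.91 g/mol.

368.91 g/mol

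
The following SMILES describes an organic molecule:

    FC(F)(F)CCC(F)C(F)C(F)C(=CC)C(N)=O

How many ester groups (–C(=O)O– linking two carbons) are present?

0

Scan the SMILES for the ester motif — none present.
Groups that are present: 1 alkene, 1 amide.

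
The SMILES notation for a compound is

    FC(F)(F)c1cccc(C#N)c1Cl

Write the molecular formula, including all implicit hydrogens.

Walk through each heavy atom and fill implicit hydrogens from standard valence (C 4, N 3, O 2, S 2, halogen 1); for lowercase aromatic atoms, an aromatic c carries 1 H when it has two neighbours and 0 H with three, and aromatic n carries 0 H:
  atom 1: F (halogen, monovalent) → 0 H
  atom 2: C, bond orders sum to 4 (valence 4) → 0 H
  atom 3: F (halogen, monovalent) → 0 H
  atom 4: F (halogen, monovalent) → 0 H
  atom 5: aromatic c, 3 neighbours → 0 H
  atom 6: aromatic c, 2 neighbours → 1 H
  atom 7: aromatic c, 2 neighbours → 1 H
  atom 8: aromatic c, 2 neighbours → 1 H
  atom 9: aromatic c, 3 neighbours → 0 H
  atom 10: C, bond orders sum to 4 (valence 4) → 0 H
  atom 11: N, bond orders sum to 3 (valence 3) → 0 H
  atom 12: aromatic c, 3 neighbours → 0 H
  atom 13: Cl (halogen, monovalent) → 0 H
Totals → C:8, H:3, Cl:1, F:3, N:1.
In Hill order: C8H3ClF3N.

C8H3ClF3N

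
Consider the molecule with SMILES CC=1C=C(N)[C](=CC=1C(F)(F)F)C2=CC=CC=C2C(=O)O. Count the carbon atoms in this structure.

15

Count every carbon token in the SMILES (each C, including those in ring-closure positions and inside branches).
Carbon count: 15.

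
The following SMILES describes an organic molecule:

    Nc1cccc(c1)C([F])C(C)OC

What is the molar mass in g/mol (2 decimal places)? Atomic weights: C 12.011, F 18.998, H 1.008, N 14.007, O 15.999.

First, the molecular formula is C10H14FNO (counting implicit H from valence).
  C: 10 × 12.011 = 120.110
  F: 1 × 18.998 = 18.998
  H: 14 × 1.008 = 14.112
  N: 1 × 14.007 = 14.007
  O: 1 × 15.999 = 15.999
Sum: 10×12.011 + 1×18.998 + 14×1.008 + 1×14.007 + 1×15.999 = 183.226 → 183.23 g/mol.

183.23 g/mol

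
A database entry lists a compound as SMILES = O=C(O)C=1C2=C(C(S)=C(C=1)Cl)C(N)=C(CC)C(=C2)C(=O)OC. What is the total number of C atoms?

15

Count every carbon token in the SMILES (each C, including those in ring-closure positions and inside branches).
Carbon count: 15.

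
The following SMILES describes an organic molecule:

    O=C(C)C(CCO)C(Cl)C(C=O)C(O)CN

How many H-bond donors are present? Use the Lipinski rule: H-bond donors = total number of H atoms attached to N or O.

4

Donors: find every N or O and count the H atoms it carries.
  atom 1 (O): bond orders sum to 2 → 0 H
  atom 7 (O): bond orders sum to 1 → 1 H
  atom 12 (O): bond orders sum to 2 → 0 H
  atom 14 (O): bond orders sum to 1 → 1 H
  atom 16 (N): bond orders sum to 1 → 2 H
Lipinski HBD = 4.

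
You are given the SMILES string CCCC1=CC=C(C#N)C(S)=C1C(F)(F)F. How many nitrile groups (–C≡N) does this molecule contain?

The nitrile motif appears at heavy-atom position 8 in the SMILES.
Other groups present: 1 thiol.
Nitrile count: 1.

1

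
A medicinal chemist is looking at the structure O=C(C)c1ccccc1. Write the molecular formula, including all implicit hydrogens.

Walk through each heavy atom and fill implicit hydrogens from standard valence (C 4, N 3, O 2, S 2, halogen 1); for lowercase aromatic atoms, an aromatic c carries 1 H when it has two neighbours and 0 H with three, and aromatic n carries 0 H:
  atom 1: O, bond orders sum to 2 (valence 2) → 0 H
  atom 2: C, bond orders sum to 4 (valence 4) → 0 H
  atom 3: C, bond orders sum to 1 (valence 4) → 3 H
  atom 4: aromatic c, 3 neighbours → 0 H
  atom 5: aromatic c, 2 neighbours → 1 H
  atom 6: aromatic c, 2 neighbours → 1 H
  atom 7: aromatic c, 2 neighbours → 1 H
  atom 8: aromatic c, 2 neighbours → 1 H
  atom 9: aromatic c, 2 neighbours → 1 H
Totals → C:8, H:8, O:1.
In Hill order: C8H8O.

C8H8O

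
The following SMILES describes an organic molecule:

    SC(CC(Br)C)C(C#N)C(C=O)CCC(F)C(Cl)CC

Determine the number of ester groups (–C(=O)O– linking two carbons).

0

Scan the SMILES for the ester motif — none present.
Groups that are present: 1 aldehyde, 1 nitrile, 1 thiol.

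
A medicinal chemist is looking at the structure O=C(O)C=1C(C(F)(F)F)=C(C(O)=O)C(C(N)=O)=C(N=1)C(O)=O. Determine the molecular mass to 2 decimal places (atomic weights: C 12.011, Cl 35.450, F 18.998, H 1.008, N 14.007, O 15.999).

First, the molecular formula is C10H5F3N2O7 (counting implicit H from valence).
  C: 10 × 12.011 = 120.110
  F: 3 × 18.998 = 56.994
  H: 5 × 1.008 = 5.040
  N: 2 × 14.007 = 28.014
  O: 7 × 15.999 = 111.993
Sum: 10×12.011 + 3×18.998 + 5×1.008 + 2×14.007 + 7×15.999 = 322.151 → 322.15 g/mol.

322.15 g/mol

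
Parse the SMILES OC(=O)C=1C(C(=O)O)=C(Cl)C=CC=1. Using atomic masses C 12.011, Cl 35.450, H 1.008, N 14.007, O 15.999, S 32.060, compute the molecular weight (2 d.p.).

First, the molecular formula is C8H5ClO4 (counting implicit H from valence).
  C: 8 × 12.011 = 96.088
  Cl: 1 × 35.450 = 35.450
  H: 5 × 1.008 = 5.040
  O: 4 × 15.999 = 63.996
Sum: 8×12.011 + 1×35.450 + 5×1.008 + 4×15.999 = 200.574 → 200.57 g/mol.

200.57 g/mol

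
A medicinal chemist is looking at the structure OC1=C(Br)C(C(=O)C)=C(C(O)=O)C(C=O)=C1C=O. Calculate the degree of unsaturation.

Molecular formula: C11H7BrO6.
DoU = (2C + 2 + N − H − X) / 2, where X is the halogen count and O/S are ignored.
    = (2·11 + 2 + 0 − 7 − 1) / 2 = 16 / 2 = 8.

8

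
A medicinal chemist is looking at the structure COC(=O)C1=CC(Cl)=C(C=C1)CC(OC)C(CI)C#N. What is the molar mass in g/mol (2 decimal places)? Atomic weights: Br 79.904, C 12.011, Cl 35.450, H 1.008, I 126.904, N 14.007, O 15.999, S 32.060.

First, the molecular formula is C14H15ClINO3 (counting implicit H from valence).
  C: 14 × 12.011 = 168.154
  Cl: 1 × 35.450 = 35.450
  H: 15 × 1.008 = 15.120
  I: 1 × 126.904 = 126.904
  N: 1 × 14.007 = 14.007
  O: 3 × 15.999 = 47.997
Sum: 14×12.011 + 1×35.450 + 15×1.008 + 1×126.904 + 1×14.007 + 3×15.999 = 407.632 → 407.63 g/mol.

407.63 g/mol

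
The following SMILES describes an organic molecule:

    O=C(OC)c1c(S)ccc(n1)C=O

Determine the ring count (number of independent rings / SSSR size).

1

In SMILES, each pair of matching ring-closure digits denotes one ring-closing bond; the number of such bonds equals the number of independent rings.
Ring-closure bonds here: 1.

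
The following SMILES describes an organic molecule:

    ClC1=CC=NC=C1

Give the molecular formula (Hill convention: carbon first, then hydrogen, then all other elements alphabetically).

C5H4ClN

Walk through each heavy atom and fill implicit hydrogens from standard valence (C 4, N 3, O 2, S 2, halogen 1):
  atom 1: Cl (halogen, monovalent) → 0 H
  atom 2: C, bond orders sum to 4 (valence 4) → 0 H
  atom 3: C, bond orders sum to 3 (valence 4) → 1 H
  atom 4: C, bond orders sum to 3 (valence 4) → 1 H
  atom 5: N, bond orders sum to 3 (valence 3) → 0 H
  atom 6: C, bond orders sum to 3 (valence 4) → 1 H
  atom 7: C, bond orders sum to 3 (valence 4) → 1 H
Totals → C:5, H:4, Cl:1, N:1.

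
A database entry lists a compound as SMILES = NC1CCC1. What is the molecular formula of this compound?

Walk through each heavy atom and fill implicit hydrogens from standard valence (C 4, N 3, O 2, S 2, halogen 1):
  atom 1: N, bond orders sum to 1 (valence 3) → 2 H
  atom 2: C, bond orders sum to 3 (valence 4) → 1 H
  atom 3: C, bond orders sum to 2 (valence 4) → 2 H
  atom 4: C, bond orders sum to 2 (valence 4) → 2 H
  atom 5: C, bond orders sum to 2 (valence 4) → 2 H
Totals → C:4, H:9, N:1.

C4H9N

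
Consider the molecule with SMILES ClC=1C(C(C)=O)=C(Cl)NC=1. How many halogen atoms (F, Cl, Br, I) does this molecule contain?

2

Halogen atoms appear at heavy-atom positions 1, 8 (2×Cl).
Other groups present: 1 ketone.
Halogen count: 2.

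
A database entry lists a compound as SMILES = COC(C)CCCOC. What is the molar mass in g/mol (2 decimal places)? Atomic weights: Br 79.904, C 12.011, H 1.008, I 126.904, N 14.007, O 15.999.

First, the molecular formula is C7H16O2 (counting implicit H from valence).
  C: 7 × 12.011 = 84.077
  H: 16 × 1.008 = 16.128
  O: 2 × 15.999 = 31.998
Sum: 7×12.011 + 16×1.008 + 2×15.999 = 132.203 → 132.20 g/mol.

132.20 g/mol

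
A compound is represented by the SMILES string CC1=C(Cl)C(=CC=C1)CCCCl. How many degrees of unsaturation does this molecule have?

Molecular formula: C10H12Cl2.
DoU = (2C + 2 + N − H − X) / 2, where X is the halogen count and O/S are ignored.
    = (2·10 + 2 + 0 − 12 − 2) / 2 = 8 / 2 = 4.

4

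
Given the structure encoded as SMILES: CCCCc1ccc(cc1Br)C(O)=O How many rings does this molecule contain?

1

In SMILES, each pair of matching ring-closure digits denotes one ring-closing bond; the number of such bonds equals the number of independent rings.
Ring-closure bonds here: 1.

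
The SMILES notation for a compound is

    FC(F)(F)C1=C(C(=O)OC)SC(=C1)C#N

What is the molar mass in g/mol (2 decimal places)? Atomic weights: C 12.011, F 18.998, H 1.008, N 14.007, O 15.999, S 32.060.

235.18 g/mol

First, the molecular formula is C8H4F3NO2S (counting implicit H from valence).
  C: 8 × 12.011 = 96.088
  F: 3 × 18.998 = 56.994
  H: 4 × 1.008 = 4.032
  N: 1 × 14.007 = 14.007
  O: 2 × 15.999 = 31.998
  S: 1 × 32.060 = 32.060
Sum: 8×12.011 + 3×18.998 + 4×1.008 + 1×14.007 + 2×15.999 + 1×32.060 = 235.179 → 235.18 g/mol.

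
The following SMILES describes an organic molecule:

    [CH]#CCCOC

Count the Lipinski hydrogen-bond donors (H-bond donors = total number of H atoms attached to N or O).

Donors: find every N or O and count the H atoms it carries.
  atom 5 (O): bond orders sum to 2 → 0 H
Lipinski HBD = 0.

0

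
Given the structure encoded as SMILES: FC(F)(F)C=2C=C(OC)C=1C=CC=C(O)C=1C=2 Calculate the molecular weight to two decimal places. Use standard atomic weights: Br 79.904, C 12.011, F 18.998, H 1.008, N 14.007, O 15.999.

First, the molecular formula is C12H9F3O2 (counting implicit H from valence).
  C: 12 × 12.011 = 144.132
  F: 3 × 18.998 = 56.994
  H: 9 × 1.008 = 9.072
  O: 2 × 15.999 = 31.998
Sum: 12×12.011 + 3×18.998 + 9×1.008 + 2×15.999 = 242.196 → 242.20 g/mol.

242.20 g/mol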